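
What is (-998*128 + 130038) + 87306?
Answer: 89600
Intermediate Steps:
(-998*128 + 130038) + 87306 = (-127744 + 130038) + 87306 = 2294 + 87306 = 89600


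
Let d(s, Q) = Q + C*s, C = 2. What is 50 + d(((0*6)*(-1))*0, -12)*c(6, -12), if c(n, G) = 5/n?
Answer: 40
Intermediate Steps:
d(s, Q) = Q + 2*s
50 + d(((0*6)*(-1))*0, -12)*c(6, -12) = 50 + (-12 + 2*(((0*6)*(-1))*0))*(5/6) = 50 + (-12 + 2*((0*(-1))*0))*(5*(⅙)) = 50 + (-12 + 2*(0*0))*(⅚) = 50 + (-12 + 2*0)*(⅚) = 50 + (-12 + 0)*(⅚) = 50 - 12*⅚ = 50 - 10 = 40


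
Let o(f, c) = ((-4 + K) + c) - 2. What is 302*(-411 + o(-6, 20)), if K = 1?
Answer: -119592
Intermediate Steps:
o(f, c) = -5 + c (o(f, c) = ((-4 + 1) + c) - 2 = (-3 + c) - 2 = -5 + c)
302*(-411 + o(-6, 20)) = 302*(-411 + (-5 + 20)) = 302*(-411 + 15) = 302*(-396) = -119592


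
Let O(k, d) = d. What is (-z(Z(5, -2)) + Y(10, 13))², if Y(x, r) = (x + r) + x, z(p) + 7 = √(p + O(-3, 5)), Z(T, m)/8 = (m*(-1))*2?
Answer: (40 - √37)² ≈ 1150.4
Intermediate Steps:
Z(T, m) = -16*m (Z(T, m) = 8*((m*(-1))*2) = 8*(-m*2) = 8*(-2*m) = -16*m)
z(p) = -7 + √(5 + p) (z(p) = -7 + √(p + 5) = -7 + √(5 + p))
Y(x, r) = r + 2*x (Y(x, r) = (r + x) + x = r + 2*x)
(-z(Z(5, -2)) + Y(10, 13))² = (-(-7 + √(5 - 16*(-2))) + (13 + 2*10))² = (-(-7 + √(5 + 32)) + (13 + 20))² = (-(-7 + √37) + 33)² = ((7 - √37) + 33)² = (40 - √37)²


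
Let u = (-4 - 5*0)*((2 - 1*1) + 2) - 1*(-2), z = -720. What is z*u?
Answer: 7200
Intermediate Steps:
u = -10 (u = (-4 + 0)*((2 - 1) + 2) + 2 = -4*(1 + 2) + 2 = -4*3 + 2 = -12 + 2 = -10)
z*u = -720*(-10) = 7200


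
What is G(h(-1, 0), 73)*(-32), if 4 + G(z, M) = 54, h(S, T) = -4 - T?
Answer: -1600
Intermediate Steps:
G(z, M) = 50 (G(z, M) = -4 + 54 = 50)
G(h(-1, 0), 73)*(-32) = 50*(-32) = -1600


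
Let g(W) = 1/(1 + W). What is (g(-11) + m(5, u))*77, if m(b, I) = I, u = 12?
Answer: 9163/10 ≈ 916.30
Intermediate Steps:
(g(-11) + m(5, u))*77 = (1/(1 - 11) + 12)*77 = (1/(-10) + 12)*77 = (-⅒ + 12)*77 = (119/10)*77 = 9163/10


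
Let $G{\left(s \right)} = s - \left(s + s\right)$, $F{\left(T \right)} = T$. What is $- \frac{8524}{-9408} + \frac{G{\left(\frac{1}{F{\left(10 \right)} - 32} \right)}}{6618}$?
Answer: $\frac{25855619}{28536816} \approx 0.90604$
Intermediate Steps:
$G{\left(s \right)} = - s$ ($G{\left(s \right)} = s - 2 s = - s$)
$- \frac{8524}{-9408} + \frac{G{\left(\frac{1}{F{\left(10 \right)} - 32} \right)}}{6618} = - \frac{8524}{-9408} + \frac{\left(-1\right) \frac{1}{10 - 32}}{6618} = \left(-8524\right) \left(- \frac{1}{9408}\right) + - \frac{1}{-22} \cdot \frac{1}{6618} = \frac{2131}{2352} + \left(-1\right) \left(- \frac{1}{22}\right) \frac{1}{6618} = \frac{2131}{2352} + \frac{1}{22} \cdot \frac{1}{6618} = \frac{2131}{2352} + \frac{1}{145596} = \frac{25855619}{28536816}$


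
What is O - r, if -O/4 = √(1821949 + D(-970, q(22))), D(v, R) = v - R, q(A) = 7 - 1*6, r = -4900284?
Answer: 4900284 - 4*√1820978 ≈ 4.8949e+6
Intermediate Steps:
q(A) = 1 (q(A) = 7 - 6 = 1)
O = -4*√1820978 (O = -4*√(1821949 + (-970 - 1*1)) = -4*√(1821949 + (-970 - 1)) = -4*√(1821949 - 971) = -4*√1820978 ≈ -5397.7)
O - r = -4*√1820978 - 1*(-4900284) = -4*√1820978 + 4900284 = 4900284 - 4*√1820978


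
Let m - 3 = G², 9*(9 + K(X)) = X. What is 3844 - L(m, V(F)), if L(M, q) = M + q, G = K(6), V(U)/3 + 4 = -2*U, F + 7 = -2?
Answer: 33566/9 ≈ 3729.6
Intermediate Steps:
F = -9 (F = -7 - 2 = -9)
V(U) = -12 - 6*U (V(U) = -12 + 3*(-2*U) = -12 - 6*U)
K(X) = -9 + X/9
G = -25/3 (G = -9 + (⅑)*6 = -9 + ⅔ = -25/3 ≈ -8.3333)
m = 652/9 (m = 3 + (-25/3)² = 3 + 625/9 = 652/9 ≈ 72.444)
3844 - L(m, V(F)) = 3844 - (652/9 + (-12 - 6*(-9))) = 3844 - (652/9 + (-12 + 54)) = 3844 - (652/9 + 42) = 3844 - 1*1030/9 = 3844 - 1030/9 = 33566/9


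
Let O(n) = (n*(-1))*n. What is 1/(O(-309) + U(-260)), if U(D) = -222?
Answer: -1/95703 ≈ -1.0449e-5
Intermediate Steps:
O(n) = -n**2 (O(n) = (-n)*n = -n**2)
1/(O(-309) + U(-260)) = 1/(-1*(-309)**2 - 222) = 1/(-1*95481 - 222) = 1/(-95481 - 222) = 1/(-95703) = -1/95703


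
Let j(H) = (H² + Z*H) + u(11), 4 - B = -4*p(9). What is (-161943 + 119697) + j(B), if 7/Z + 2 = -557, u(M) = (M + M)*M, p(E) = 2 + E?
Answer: -22192636/559 ≈ -39701.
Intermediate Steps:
u(M) = 2*M² (u(M) = (2*M)*M = 2*M²)
B = 48 (B = 4 - (-4)*(2 + 9) = 4 - (-4)*11 = 4 - 1*(-44) = 4 + 44 = 48)
Z = -7/559 (Z = 7/(-2 - 557) = 7/(-559) = 7*(-1/559) = -7/559 ≈ -0.012522)
j(H) = 242 + H² - 7*H/559 (j(H) = (H² - 7*H/559) + 2*11² = (H² - 7*H/559) + 2*121 = (H² - 7*H/559) + 242 = 242 + H² - 7*H/559)
(-161943 + 119697) + j(B) = (-161943 + 119697) + (242 + 48² - 7/559*48) = -42246 + (242 + 2304 - 336/559) = -42246 + 1422878/559 = -22192636/559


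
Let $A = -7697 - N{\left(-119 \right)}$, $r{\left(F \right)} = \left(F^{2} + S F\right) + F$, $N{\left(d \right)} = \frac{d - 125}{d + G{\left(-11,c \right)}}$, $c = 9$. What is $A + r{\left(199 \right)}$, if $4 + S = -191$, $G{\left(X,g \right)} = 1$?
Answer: $- \frac{395540}{59} \approx -6704.1$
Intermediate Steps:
$S = -195$ ($S = -4 - 191 = -195$)
$N{\left(d \right)} = \frac{-125 + d}{1 + d}$ ($N{\left(d \right)} = \frac{d - 125}{d + 1} = \frac{-125 + d}{1 + d}$)
$r{\left(F \right)} = F^{2} - 194 F$ ($r{\left(F \right)} = \left(F^{2} - 195 F\right) + F = F^{2} - 194 F$)
$A = - \frac{454245}{59}$ ($A = -7697 - \frac{-125 - 119}{1 - 119} = -7697 - \frac{1}{-118} \left(-244\right) = -7697 - \left(- \frac{1}{118}\right) \left(-244\right) = -7697 - \frac{122}{59} = - \frac{454245}{59} \approx -7699.1$)
$A + r{\left(199 \right)} = - \frac{454245}{59} + 199 \left(-194 + 199\right) = - \frac{454245}{59} + 199 \cdot 5 = - \frac{454245}{59} + 995 = - \frac{395540}{59}$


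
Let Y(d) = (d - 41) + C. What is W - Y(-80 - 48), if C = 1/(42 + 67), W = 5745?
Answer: 644625/109 ≈ 5914.0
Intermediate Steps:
C = 1/109 ≈ 0.0091743
Y(d) = -4468/109 + d (Y(d) = (d - 41) + 1/109 = (-41 + d) + 1/109 = -4468/109 + d)
W - Y(-80 - 48) = 5745 - (-4468/109 + (-80 - 48)) = 5745 - (-4468/109 - 128) = 5745 - 1*(-18420/109) = 5745 + 18420/109 = 644625/109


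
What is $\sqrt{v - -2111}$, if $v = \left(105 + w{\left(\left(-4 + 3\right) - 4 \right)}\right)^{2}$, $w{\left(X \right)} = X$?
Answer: $\sqrt{12111} \approx 110.05$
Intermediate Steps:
$v = 10000$ ($v = \left(105 + \left(\left(-4 + 3\right) - 4\right)\right)^{2} = \left(105 - 5\right)^{2} = 100^{2} = 10000$)
$\sqrt{v - -2111} = \sqrt{10000 - -2111} = \sqrt{10000 + \left(-6097 + 8208\right)} = \sqrt{10000 + 2111} = \sqrt{12111}$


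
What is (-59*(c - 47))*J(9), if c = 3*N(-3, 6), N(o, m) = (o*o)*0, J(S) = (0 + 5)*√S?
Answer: 41595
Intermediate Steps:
J(S) = 5*√S
N(o, m) = 0 (N(o, m) = o²*0 = 0)
c = 0 (c = 3*0 = 0)
(-59*(c - 47))*J(9) = (-59*(0 - 47))*(5*√9) = (-59*(-47))*(5*3) = 2773*15 = 41595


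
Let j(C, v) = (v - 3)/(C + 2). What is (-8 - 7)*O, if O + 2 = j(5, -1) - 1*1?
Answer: 375/7 ≈ 53.571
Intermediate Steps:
j(C, v) = (-3 + v)/(2 + C)
O = -25/7 (O = -2 + ((-3 - 1)/(2 + 5) - 1*1) = -2 + (-4/7 - 1) = -2 - 11/7 = -25/7 ≈ -3.5714)
(-8 - 7)*O = (-8 - 7)*(-25/7) = -15*(-25/7) = 375/7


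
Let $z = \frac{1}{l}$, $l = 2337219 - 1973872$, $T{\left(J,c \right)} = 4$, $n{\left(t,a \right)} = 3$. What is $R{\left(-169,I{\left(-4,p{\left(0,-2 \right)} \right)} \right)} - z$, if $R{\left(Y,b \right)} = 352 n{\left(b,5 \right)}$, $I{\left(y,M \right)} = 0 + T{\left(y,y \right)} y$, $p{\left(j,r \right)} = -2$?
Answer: $\frac{383694431}{363347} \approx 1056.0$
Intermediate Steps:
$I{\left(y,M \right)} = 4 y$ ($I{\left(y,M \right)} = 0 + 4 y = 4 y$)
$R{\left(Y,b \right)} = 1056$ ($R{\left(Y,b \right)} = 352 \cdot 3 = 1056$)
$l = 363347$ ($l = 2337219 - 1973872 = 363347$)
$z = \frac{1}{363347} \approx 2.7522 \cdot 10^{-6}$
$R{\left(-169,I{\left(-4,p{\left(0,-2 \right)} \right)} \right)} - z = 1056 - \frac{1}{363347} = \frac{383694431}{363347}$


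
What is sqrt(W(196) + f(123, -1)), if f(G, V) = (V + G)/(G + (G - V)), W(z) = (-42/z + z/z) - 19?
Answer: I*sqrt(211895866)/3458 ≈ 4.2096*I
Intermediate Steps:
W(z) = -18 - 42/z (W(z) = (-42/z + 1) - 19 = (1 - 42/z) - 19 = -18 - 42/z)
f(G, V) = (G + V)/(-V + 2*G)
sqrt(W(196) + f(123, -1)) = sqrt((-18 - 42/196) + (123 - 1)/(-1*(-1) + 2*123)) = sqrt((-18 - 42*1/196) + 122/(1 + 246)) = sqrt((-18 - 3/14) + 122/247) = sqrt(-255/14 + (1/247)*122) = sqrt(-255/14 + 122/247) = sqrt(-61277/3458) = I*sqrt(211895866)/3458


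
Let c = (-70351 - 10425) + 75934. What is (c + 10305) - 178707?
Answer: -173244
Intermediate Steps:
c = -4842 (c = -80776 + 75934 = -4842)
(c + 10305) - 178707 = (-4842 + 10305) - 178707 = 5463 - 178707 = -173244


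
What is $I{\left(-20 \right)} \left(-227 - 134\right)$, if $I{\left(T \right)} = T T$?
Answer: $-144400$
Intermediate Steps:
$I{\left(T \right)} = T^{2}$
$I{\left(-20 \right)} \left(-227 - 134\right) = \left(-20\right)^{2} \left(-227 - 134\right) = 400 \left(-361\right) = -144400$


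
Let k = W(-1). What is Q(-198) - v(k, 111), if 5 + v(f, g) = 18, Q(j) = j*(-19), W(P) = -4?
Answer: 3749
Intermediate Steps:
k = -4
Q(j) = -19*j
v(f, g) = 13 (v(f, g) = -5 + 18 = 13)
Q(-198) - v(k, 111) = -19*(-198) - 1*13 = 3762 - 13 = 3749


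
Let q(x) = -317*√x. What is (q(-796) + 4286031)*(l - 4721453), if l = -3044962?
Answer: -33287095448865 + 4923907110*I*√199 ≈ -3.3287e+13 + 6.946e+10*I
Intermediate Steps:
(q(-796) + 4286031)*(l - 4721453) = (-634*I*√199 + 4286031)*(-3044962 - 4721453) = (-634*I*√199 + 4286031)*(-7766415) = (4286031 - 634*I*√199)*(-7766415) = -33287095448865 + 4923907110*I*√199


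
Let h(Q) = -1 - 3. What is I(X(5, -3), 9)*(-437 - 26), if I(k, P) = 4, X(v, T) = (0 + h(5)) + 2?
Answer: -1852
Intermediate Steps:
h(Q) = -4
X(v, T) = -2 (X(v, T) = (0 - 4) + 2 = -4 + 2 = -2)
I(X(5, -3), 9)*(-437 - 26) = 4*(-437 - 26) = 4*(-463) = -1852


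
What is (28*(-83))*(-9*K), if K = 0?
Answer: 0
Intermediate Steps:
(28*(-83))*(-9*K) = (28*(-83))*(-9*0) = -2324*0 = 0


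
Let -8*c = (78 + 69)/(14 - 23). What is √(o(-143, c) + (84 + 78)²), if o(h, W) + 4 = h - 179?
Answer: √25918 ≈ 160.99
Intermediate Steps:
c = 49/24 (c = -(78 + 69)/(8*(14 - 23)) = -147/(8*(-9)) = -147*(-1)/(8*9) = -⅛*(-49/3) = 49/24 ≈ 2.0417)
o(h, W) = -183 + h (o(h, W) = -4 + (h - 179) = -4 + (-179 + h) = -183 + h)
√(o(-143, c) + (84 + 78)²) = √((-183 - 143) + (84 + 78)²) = √(-326 + 162²) = √(-326 + 26244) = √25918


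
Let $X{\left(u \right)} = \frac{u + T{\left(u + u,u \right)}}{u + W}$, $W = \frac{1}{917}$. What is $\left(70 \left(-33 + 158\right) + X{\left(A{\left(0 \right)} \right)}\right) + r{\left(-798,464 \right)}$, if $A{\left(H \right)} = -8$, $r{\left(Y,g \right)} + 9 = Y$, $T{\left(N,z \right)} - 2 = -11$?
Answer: $\frac{58277494}{7335} \approx 7945.1$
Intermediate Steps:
$T{\left(N,z \right)} = -9$ ($T{\left(N,z \right)} = 2 - 11 = -9$)
$r{\left(Y,g \right)} = -9 + Y$
$W = \frac{1}{917} \approx 0.0010905$
$X{\left(u \right)} = \frac{-9 + u}{\frac{1}{917} + u}$ ($X{\left(u \right)} = \frac{u - 9}{u + \frac{1}{917}} = \frac{-9 + u}{\frac{1}{917} + u}$)
$\left(70 \left(-33 + 158\right) + X{\left(A{\left(0 \right)} \right)}\right) + r{\left(-798,464 \right)} = \left(70 \left(-33 + 158\right) + \frac{917 \left(-9 - 8\right)}{1 + 917 \left(-8\right)}\right) - 807 = \left(70 \cdot 125 + 917 \frac{1}{1 - 7336} \left(-17\right)\right) - 807 = \left(8750 + 917 \frac{1}{-7335} \left(-17\right)\right) - 807 = \left(8750 + 917 \left(- \frac{1}{7335}\right) \left(-17\right)\right) - 807 = \left(8750 + \frac{15589}{7335}\right) - 807 = \frac{64196839}{7335} - 807 = \frac{58277494}{7335}$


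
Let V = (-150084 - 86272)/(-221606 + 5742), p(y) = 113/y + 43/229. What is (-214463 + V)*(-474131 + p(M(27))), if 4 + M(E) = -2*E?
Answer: 72884273416283468925/716776412 ≈ 1.0168e+11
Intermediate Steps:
M(E) = -4 - 2*E
p(y) = 43/229 + 113/y (p(y) = 113/y + 43*(1/229) = 113/y + 43/229 = 43/229 + 113/y)
V = 59089/53966 (V = -236356/(-215864) = -236356*(-1/215864) = 59089/53966 ≈ 1.0949)
(-214463 + V)*(-474131 + p(M(27))) = (-214463 + 59089/53966)*(-474131 + (43/229 + 113/(-4 - 2*27))) = -11573651169*(-474131 + (43/229 + 113/(-4 - 54)))/53966 = -11573651169*(-474131 + (43/229 + 113/(-58)))/53966 = -11573651169*(-474131 + (43/229 + 113*(-1/58)))/53966 = -11573651169*(-474131 + (43/229 - 113/58))/53966 = -11573651169*(-474131 - 23383/13282)/53966 = -11573651169/53966*(-6297431325/13282) = 72884273416283468925/716776412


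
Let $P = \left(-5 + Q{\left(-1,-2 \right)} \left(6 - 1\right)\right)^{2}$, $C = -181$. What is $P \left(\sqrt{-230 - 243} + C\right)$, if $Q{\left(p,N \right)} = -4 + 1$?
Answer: $-72400 + 400 i \sqrt{473} \approx -72400.0 + 8699.4 i$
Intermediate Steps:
$Q{\left(p,N \right)} = -3$
$P = 400$ ($P = \left(-5 - 3 \left(6 - 1\right)\right)^{2} = \left(-5 - 15\right)^{2} = \left(-20\right)^{2} = 400$)
$P \left(\sqrt{-230 - 243} + C\right) = 400 \left(\sqrt{-230 - 243} - 181\right) = 400 \left(\sqrt{-473} - 181\right) = 400 \left(i \sqrt{473} - 181\right) = 400 \left(-181 + i \sqrt{473}\right) = -72400 + 400 i \sqrt{473}$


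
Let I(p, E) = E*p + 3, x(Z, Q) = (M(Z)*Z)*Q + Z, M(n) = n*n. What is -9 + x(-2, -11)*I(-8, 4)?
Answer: -2503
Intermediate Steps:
M(n) = n²
x(Z, Q) = Z + Q*Z³ (x(Z, Q) = (Z²*Z)*Q + Z = Z³*Q + Z = Q*Z³ + Z = Z + Q*Z³)
I(p, E) = 3 + E*p
-9 + x(-2, -11)*I(-8, 4) = -9 + (-2 - 11*(-2)³)*(3 + 4*(-8)) = -9 + (-2 - 11*(-8))*(3 - 32) = -9 + (-2 + 88)*(-29) = -9 + 86*(-29) = -9 - 2494 = -2503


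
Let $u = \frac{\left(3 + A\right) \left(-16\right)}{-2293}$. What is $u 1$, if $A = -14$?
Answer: $- \frac{176}{2293} \approx -0.076755$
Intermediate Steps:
$u = - \frac{176}{2293}$ ($u = \frac{\left(3 - 14\right) \left(-16\right)}{-2293} = \left(-11\right) \left(-16\right) \left(- \frac{1}{2293}\right) = 176 \left(- \frac{1}{2293}\right) = - \frac{176}{2293} \approx -0.076755$)
$u 1 = \left(- \frac{176}{2293}\right) 1 = - \frac{176}{2293}$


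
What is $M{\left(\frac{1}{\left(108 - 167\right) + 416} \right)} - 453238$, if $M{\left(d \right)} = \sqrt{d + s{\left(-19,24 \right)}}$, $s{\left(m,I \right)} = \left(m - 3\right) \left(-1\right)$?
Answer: $-453238 + \frac{\sqrt{2804235}}{357} \approx -4.5323 \cdot 10^{5}$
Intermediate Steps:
$s{\left(m,I \right)} = 3 - m$ ($s{\left(m,I \right)} = \left(-3 + m\right) \left(-1\right) = 3 - m$)
$M{\left(d \right)} = \sqrt{22 + d}$ ($M{\left(d \right)} = \sqrt{d + \left(3 - -19\right)} = \sqrt{d + \left(3 + 19\right)} = \sqrt{d + 22} = \sqrt{22 + d}$)
$M{\left(\frac{1}{\left(108 - 167\right) + 416} \right)} - 453238 = \sqrt{22 + \frac{1}{\left(108 - 167\right) + 416}} - 453238 = \sqrt{22 + \frac{1}{-59 + 416}} - 453238 = \sqrt{22 + \frac{1}{357}} - 453238 = \sqrt{\frac{7855}{357}} - 453238 = \frac{\sqrt{2804235}}{357} - 453238 = -453238 + \frac{\sqrt{2804235}}{357}$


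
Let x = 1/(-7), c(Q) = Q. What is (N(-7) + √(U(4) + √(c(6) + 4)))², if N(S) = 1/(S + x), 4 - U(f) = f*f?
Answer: (7 - 50*√(-12 + √10))²/2500 ≈ -8.8181 - 0.83239*I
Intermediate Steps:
x = -⅐ ≈ -0.14286
U(f) = 4 - f² (U(f) = 4 - f*f = 4 - f²)
N(S) = 1/(-⅐ + S) (N(S) = 1/(S - ⅐) = 1/(-⅐ + S))
(N(-7) + √(U(4) + √(c(6) + 4)))² = (7/(-1 + 7*(-7)) + √((4 - 1*4²) + √(6 + 4)))² = (7/(-1 - 49) + √((4 - 1*16) + √10))² = (7/(-50) + √((4 - 16) + √10))² = (7*(-1/50) + √(-12 + √10))² = (-7/50 + √(-12 + √10))²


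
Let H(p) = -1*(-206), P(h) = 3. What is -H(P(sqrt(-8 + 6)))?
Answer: -206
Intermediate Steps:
H(p) = 206
-H(P(sqrt(-8 + 6))) = -1*206 = -206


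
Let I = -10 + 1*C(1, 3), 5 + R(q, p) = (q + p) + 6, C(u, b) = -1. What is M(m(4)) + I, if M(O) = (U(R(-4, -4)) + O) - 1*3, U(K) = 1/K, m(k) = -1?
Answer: -106/7 ≈ -15.143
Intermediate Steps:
R(q, p) = 1 + p + q (R(q, p) = -5 + ((q + p) + 6) = -5 + ((p + q) + 6) = -5 + (6 + p + q) = 1 + p + q)
I = -11 (I = -10 + 1*(-1) = -10 - 1 = -11)
M(O) = -22/7 + O (M(O) = (1/(1 - 4 - 4) + O) - 1*3 = (1/(-7) + O) - 3 = (-⅐ + O) - 3 = -22/7 + O)
M(m(4)) + I = (-22/7 - 1) - 11 = -29/7 - 11 = -106/7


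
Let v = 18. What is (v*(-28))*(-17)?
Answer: 8568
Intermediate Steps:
(v*(-28))*(-17) = (18*(-28))*(-17) = -504*(-17) = 8568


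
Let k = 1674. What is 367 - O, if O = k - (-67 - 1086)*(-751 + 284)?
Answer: 537144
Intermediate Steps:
O = -536777 (O = 1674 - (-67 - 1086)*(-751 + 284) = 1674 - (-1153)*(-467) = 1674 - 1*538451 = 1674 - 538451 = -536777)
367 - O = 367 - 1*(-536777) = 367 + 536777 = 537144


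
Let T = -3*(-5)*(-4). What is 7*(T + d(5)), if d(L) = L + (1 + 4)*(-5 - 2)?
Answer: -630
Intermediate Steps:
d(L) = -35 + L (d(L) = L + 5*(-7) = L - 35 = -35 + L)
T = -60 (T = 15*(-4) = -60)
7*(T + d(5)) = 7*(-60 + (-35 + 5)) = 7*(-60 - 30) = 7*(-90) = -630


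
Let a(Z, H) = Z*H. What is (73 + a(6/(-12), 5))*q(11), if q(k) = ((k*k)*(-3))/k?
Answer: -4653/2 ≈ -2326.5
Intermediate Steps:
a(Z, H) = H*Z
q(k) = -3*k (q(k) = (k**2*(-3))/k = (-3*k**2)/k = -3*k)
(73 + a(6/(-12), 5))*q(11) = (73 + 5*(6/(-12)))*(-3*11) = (73 + 5*(6*(-1/12)))*(-33) = (73 + 5*(-1/2))*(-33) = (73 - 5/2)*(-33) = (141/2)*(-33) = -4653/2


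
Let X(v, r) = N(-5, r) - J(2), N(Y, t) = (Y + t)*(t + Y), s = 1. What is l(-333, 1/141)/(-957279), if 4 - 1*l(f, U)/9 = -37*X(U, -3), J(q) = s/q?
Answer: -14121/638186 ≈ -0.022127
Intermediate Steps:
N(Y, t) = (Y + t)² (N(Y, t) = (Y + t)*(Y + t) = (Y + t)²)
J(q) = 1/q
X(v, r) = -½ + (-5 + r)² (X(v, r) = (-5 + r)² - 1/2 = (-5 + r)² - 1*½ = (-5 + r)² - ½ = -½ + (-5 + r)²)
l(f, U) = 42363/2 (l(f, U) = 36 - (-333)*(-½ + (-5 - 3)²) = 36 - (-333)*(-½ + (-8)²) = 36 - (-333)*(-½ + 64) = 36 - (-333)*127/2 = 36 - 9*(-4699/2) = 36 + 42291/2 = 42363/2)
l(-333, 1/141)/(-957279) = (42363/2)/(-957279) = (42363/2)*(-1/957279) = -14121/638186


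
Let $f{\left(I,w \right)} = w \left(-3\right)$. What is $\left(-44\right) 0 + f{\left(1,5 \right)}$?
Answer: $-15$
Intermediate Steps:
$f{\left(I,w \right)} = - 3 w$
$\left(-44\right) 0 + f{\left(1,5 \right)} = \left(-44\right) 0 - 15 = 0 - 15 = -15$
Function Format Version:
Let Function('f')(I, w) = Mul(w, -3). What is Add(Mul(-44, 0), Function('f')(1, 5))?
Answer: -15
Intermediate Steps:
Function('f')(I, w) = Mul(-3, w)
Add(Mul(-44, 0), Function('f')(1, 5)) = Add(Mul(-44, 0), Mul(-3, 5)) = Add(0, -15) = -15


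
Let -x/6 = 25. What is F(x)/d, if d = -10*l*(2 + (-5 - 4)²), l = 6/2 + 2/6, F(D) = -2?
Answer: 3/4150 ≈ 0.00072289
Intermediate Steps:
x = -150 (x = -6*25 = -150)
l = 10/3 (l = 6*(½) + 2*(⅙) = 3 + ⅓ = 10/3 ≈ 3.3333)
d = -8300/3 (d = -100*(2 + (-5 - 4)²)/3 = -100*(2 + (-9)²)/3 = -100*(2 + 81)/3 = -100*83/3 = -10*830/3 = -8300/3 ≈ -2766.7)
F(x)/d = -2/(-8300/3) = -2*(-3/8300) = 3/4150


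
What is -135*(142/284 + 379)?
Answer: -102465/2 ≈ -51233.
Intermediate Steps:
-135*(142/284 + 379) = -135*(142*(1/284) + 379) = -135*(½ + 379) = -135*759/2 = -1*102465/2 = -102465/2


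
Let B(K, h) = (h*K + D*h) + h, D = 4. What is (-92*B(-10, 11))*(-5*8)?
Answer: -202400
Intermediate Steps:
B(K, h) = 5*h + K*h (B(K, h) = (h*K + 4*h) + h = (K*h + 4*h) + h = (4*h + K*h) + h = 5*h + K*h)
(-92*B(-10, 11))*(-5*8) = (-1012*(5 - 10))*(-5*8) = -1012*(-5)*(-40) = -92*(-55)*(-40) = 5060*(-40) = -202400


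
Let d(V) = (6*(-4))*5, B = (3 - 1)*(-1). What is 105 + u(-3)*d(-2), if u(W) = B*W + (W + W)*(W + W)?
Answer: -4935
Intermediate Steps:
B = -2 (B = 2*(-1) = -2)
d(V) = -120 (d(V) = -24*5 = -120)
u(W) = -2*W + 4*W² (u(W) = -2*W + (W + W)*(W + W) = -2*W + (2*W)*(2*W) = -2*W + 4*W²)
105 + u(-3)*d(-2) = 105 + (2*(-3)*(-1 + 2*(-3)))*(-120) = 105 + (2*(-3)*(-1 - 6))*(-120) = 105 + (2*(-3)*(-7))*(-120) = 105 + 42*(-120) = 105 - 5040 = -4935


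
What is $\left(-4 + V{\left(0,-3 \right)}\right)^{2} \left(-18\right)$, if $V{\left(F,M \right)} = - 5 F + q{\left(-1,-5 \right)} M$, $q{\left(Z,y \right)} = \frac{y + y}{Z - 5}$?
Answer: $-1458$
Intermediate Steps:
$q{\left(Z,y \right)} = \frac{2 y}{-5 + Z}$
$V{\left(F,M \right)} = - 5 F + \frac{5 M}{3}$ ($V{\left(F,M \right)} = - 5 F + 2 \left(-5\right) \frac{1}{-5 - 1} M = - 5 F + 2 \left(-5\right) \frac{1}{-6} M = - 5 F + 2 \left(-5\right) \left(- \frac{1}{6}\right) M = - 5 F + \frac{5 M}{3}$)
$\left(-4 + V{\left(0,-3 \right)}\right)^{2} \left(-18\right) = \left(-4 + \left(\left(-5\right) 0 + \frac{5}{3} \left(-3\right)\right)\right)^{2} \left(-18\right) = \left(-4 + \left(0 - 5\right)\right)^{2} \left(-18\right) = \left(-4 - 5\right)^{2} \left(-18\right) = \left(-9\right)^{2} \left(-18\right) = 81 \left(-18\right) = -1458$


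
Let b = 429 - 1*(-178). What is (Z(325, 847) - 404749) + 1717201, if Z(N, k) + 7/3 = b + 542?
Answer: 3940796/3 ≈ 1.3136e+6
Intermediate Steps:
b = 607 (b = 429 + 178 = 607)
Z(N, k) = 3440/3 (Z(N, k) = -7/3 + (607 + 542) = -7/3 + 1149 = 3440/3)
(Z(325, 847) - 404749) + 1717201 = (3440/3 - 404749) + 1717201 = -1210807/3 + 1717201 = 3940796/3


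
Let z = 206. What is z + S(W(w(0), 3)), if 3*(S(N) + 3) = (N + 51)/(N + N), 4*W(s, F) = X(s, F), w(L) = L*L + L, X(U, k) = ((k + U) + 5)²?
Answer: 19555/96 ≈ 203.70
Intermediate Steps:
X(U, k) = (5 + U + k)² (X(U, k) = ((U + k) + 5)² = (5 + U + k)²)
w(L) = L + L² (w(L) = L² + L = L + L²)
W(s, F) = (5 + F + s)²/4 (W(s, F) = (5 + s + F)²/4 = (5 + F + s)²/4)
S(N) = -3 + (51 + N)/(6*N) (S(N) = -3 + ((N + 51)/(N + N))/3 = -3 + ((51 + N)/((2*N)))/3 = -3 + ((51 + N)*(1/(2*N)))/3 = -3 + ((51 + N)/(2*N))/3 = -3 + (51 + N)/(6*N))
z + S(W(w(0), 3)) = 206 + 17*(3 - (5 + 3 + 0*(1 + 0))²/4)/(6*(((5 + 3 + 0*(1 + 0))²/4))) = 206 + 17*(3 - (5 + 3 + 0*1)²/4)/(6*(((5 + 3 + 0*1)²/4))) = 206 + 17*(3 - (5 + 3 + 0)²/4)/(6*(((5 + 3 + 0)²/4))) = 206 + 17*(3 - 8²/4)/(6*(((¼)*8²))) = 206 + 17*(3 - 64/4)/(6*(((¼)*64))) = 206 + (17/6)*(3 - 1*16)/16 = 206 + (17/6)*(1/16)*(3 - 16) = 206 + (17/6)*(1/16)*(-13) = 206 - 221/96 = 19555/96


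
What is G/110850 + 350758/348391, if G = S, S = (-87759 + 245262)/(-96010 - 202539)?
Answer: 3869328441871009/3843235443150050 ≈ 1.0068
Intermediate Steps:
S = -157503/298549 (S = 157503/(-298549) = 157503*(-1/298549) = -157503/298549 ≈ -0.52756)
G = -157503/298549 ≈ -0.52756
G/110850 + 350758/348391 = -157503/298549/110850 + 350758/348391 = -157503/298549*1/110850 + 350758*(1/348391) = -52501/11031385550 + 350758/348391 = 3869328441871009/3843235443150050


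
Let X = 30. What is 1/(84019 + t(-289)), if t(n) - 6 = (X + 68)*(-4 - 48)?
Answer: 1/78929 ≈ 1.2670e-5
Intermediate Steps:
t(n) = -5090 (t(n) = 6 + (30 + 68)*(-4 - 48) = 6 + 98*(-52) = 6 - 5096 = -5090)
1/(84019 + t(-289)) = 1/(84019 - 5090) = 1/78929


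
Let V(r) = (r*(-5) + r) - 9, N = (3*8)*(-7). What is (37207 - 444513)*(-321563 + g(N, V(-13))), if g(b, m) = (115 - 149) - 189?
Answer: 131065368516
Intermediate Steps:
N = -168 (N = 24*(-7) = -168)
V(r) = -9 - 4*r (V(r) = (-5*r + r) - 9 = -4*r - 9 = -9 - 4*r)
g(b, m) = -223 (g(b, m) = -34 - 189 = -223)
(37207 - 444513)*(-321563 + g(N, V(-13))) = (37207 - 444513)*(-321563 - 223) = -407306*(-321786) = 131065368516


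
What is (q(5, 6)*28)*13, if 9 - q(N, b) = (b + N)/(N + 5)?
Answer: 14378/5 ≈ 2875.6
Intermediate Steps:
q(N, b) = 9 - (N + b)/(5 + N) (q(N, b) = 9 - (b + N)/(N + 5) = 9 - (N + b)/(5 + N))
(q(5, 6)*28)*13 = (((45 - 1*6 + 8*5)/(5 + 5))*28)*13 = (((45 - 6 + 40)/10)*28)*13 = (((⅒)*79)*28)*13 = ((79/10)*28)*13 = (1106/5)*13 = 14378/5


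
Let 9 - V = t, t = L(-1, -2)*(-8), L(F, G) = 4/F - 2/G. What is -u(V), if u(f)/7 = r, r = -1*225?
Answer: 1575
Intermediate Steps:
L(F, G) = -2/G + 4/F
r = -225
t = 24 (t = (-2/(-2) + 4/(-1))*(-8) = (-2*(-1/2) + 4*(-1))*(-8) = (1 - 4)*(-8) = -3*(-8) = 24)
V = -15 (V = 9 - 1*24 = 9 - 24 = -15)
u(f) = -1575 (u(f) = 7*(-225) = -1575)
-u(V) = -1*(-1575) = 1575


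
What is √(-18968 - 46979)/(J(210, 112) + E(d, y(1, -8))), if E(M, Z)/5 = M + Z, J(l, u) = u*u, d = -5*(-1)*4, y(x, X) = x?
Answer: I*√65947/12649 ≈ 0.020302*I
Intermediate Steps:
d = 20 (d = 5*4 = 20)
J(l, u) = u²
E(M, Z) = 5*M + 5*Z (E(M, Z) = 5*(M + Z) = 5*M + 5*Z)
√(-18968 - 46979)/(J(210, 112) + E(d, y(1, -8))) = √(-18968 - 46979)/(112² + (5*20 + 5*1)) = √(-65947)/(12544 + (100 + 5)) = (I*√65947)/(12544 + 105) = (I*√65947)/12649 = (I*√65947)*(1/12649) = I*√65947/12649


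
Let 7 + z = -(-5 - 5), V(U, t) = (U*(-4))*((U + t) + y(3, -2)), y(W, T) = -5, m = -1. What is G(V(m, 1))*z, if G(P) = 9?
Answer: 27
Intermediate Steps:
V(U, t) = -4*U*(-5 + U + t) (V(U, t) = (U*(-4))*((U + t) - 5) = (-4*U)*(-5 + U + t) = -4*U*(-5 + U + t))
z = 3 (z = -7 - (-5 - 5) = -7 - 1*(-10) = -7 + 10 = 3)
G(V(m, 1))*z = 9*3 = 27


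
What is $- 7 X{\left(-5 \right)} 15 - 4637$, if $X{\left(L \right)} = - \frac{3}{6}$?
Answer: $- \frac{9169}{2} \approx -4584.5$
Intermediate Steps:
$X{\left(L \right)} = - \frac{1}{2}$ ($X{\left(L \right)} = \left(-3\right) \frac{1}{6} = - \frac{1}{2}$)
$- 7 X{\left(-5 \right)} 15 - 4637 = \left(-7\right) \left(- \frac{1}{2}\right) 15 - 4637 = \frac{7}{2} \cdot 15 - 4637 = \frac{105}{2} - 4637 = - \frac{9169}{2}$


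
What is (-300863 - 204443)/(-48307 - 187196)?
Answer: 505306/235503 ≈ 2.1456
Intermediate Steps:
(-300863 - 204443)/(-48307 - 187196) = -505306/(-235503) = -505306*(-1/235503) = 505306/235503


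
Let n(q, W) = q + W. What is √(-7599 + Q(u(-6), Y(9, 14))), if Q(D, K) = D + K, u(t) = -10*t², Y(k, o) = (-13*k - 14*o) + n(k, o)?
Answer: I*√8249 ≈ 90.824*I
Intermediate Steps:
n(q, W) = W + q
Y(k, o) = -13*o - 12*k (Y(k, o) = (-13*k - 14*o) + (o + k) = (-14*o - 13*k) + (k + o) = -13*o - 12*k)
√(-7599 + Q(u(-6), Y(9, 14))) = √(-7599 + (-10*(-6)² + (-13*14 - 12*9))) = √(-7599 + (-10*36 + (-182 - 108))) = √(-7599 + (-360 - 290)) = √(-7599 - 650) = √(-8249) = I*√8249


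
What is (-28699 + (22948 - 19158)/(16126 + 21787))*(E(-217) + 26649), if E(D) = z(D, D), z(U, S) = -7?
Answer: -28988131738874/37913 ≈ -7.6460e+8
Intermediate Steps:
E(D) = -7
(-28699 + (22948 - 19158)/(16126 + 21787))*(E(-217) + 26649) = (-28699 + (22948 - 19158)/(16126 + 21787))*(-7 + 26649) = (-28699 + 3790/37913)*26642 = -1088061397/37913*26642 = -28988131738874/37913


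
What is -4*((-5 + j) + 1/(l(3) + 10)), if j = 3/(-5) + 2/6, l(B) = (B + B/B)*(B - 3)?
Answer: 62/3 ≈ 20.667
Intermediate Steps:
l(B) = (1 + B)*(-3 + B) (l(B) = (B + 1)*(-3 + B) = (1 + B)*(-3 + B))
j = -4/15 (j = 3*(-⅕) + 2*(⅙) = -⅗ + ⅓ = -4/15 ≈ -0.26667)
-4*((-5 + j) + 1/(l(3) + 10)) = -4*((-5 - 4/15) + 1/((-3 + 3² - 2*3) + 10)) = -4*(-79/15 + 1/((-3 + 9 - 6) + 10)) = -4*(-79/15 + 1/(0 + 10)) = -4*(-79/15 + 1/10) = -4*(-79/15 + ⅒) = -4*(-31/6) = 62/3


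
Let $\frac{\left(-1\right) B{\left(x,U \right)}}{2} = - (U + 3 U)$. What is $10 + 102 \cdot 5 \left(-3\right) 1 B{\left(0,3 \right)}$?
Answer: $-36710$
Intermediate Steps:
$B{\left(x,U \right)} = 8 U$ ($B{\left(x,U \right)} = - 2 \left(- (U + 3 U)\right) = - 2 \left(- 4 U\right) = 8 U$)
$10 + 102 \cdot 5 \left(-3\right) 1 B{\left(0,3 \right)} = 10 + 102 \cdot 5 \left(-3\right) 1 \cdot 8 \cdot 3 = 10 + 102 \left(-15\right) 1 \cdot 24 = 10 + 102 \left(\left(-15\right) 24\right) = 10 + 102 \left(-360\right) = 10 - 36720 = -36710$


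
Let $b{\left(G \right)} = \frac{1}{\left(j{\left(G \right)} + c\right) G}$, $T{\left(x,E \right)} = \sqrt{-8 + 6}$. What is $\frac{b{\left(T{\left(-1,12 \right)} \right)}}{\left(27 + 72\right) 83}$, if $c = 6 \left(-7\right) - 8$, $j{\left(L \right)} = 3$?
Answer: $\frac{i \sqrt{2}}{772398} \approx 1.8309 \cdot 10^{-6} i$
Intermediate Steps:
$T{\left(x,E \right)} = i \sqrt{2}$ ($T{\left(x,E \right)} = \sqrt{-2} = i \sqrt{2}$)
$c = -50$ ($c = -42 - 8 = -50$)
$b{\left(G \right)} = - \frac{1}{47 G}$ ($b{\left(G \right)} = \frac{1}{\left(3 - 50\right) G} = \frac{1}{\left(-47\right) G} = - \frac{1}{47 G}$)
$\frac{b{\left(T{\left(-1,12 \right)} \right)}}{\left(27 + 72\right) 83} = \frac{\left(- \frac{1}{47}\right) \frac{1}{i \sqrt{2}}}{\left(27 + 72\right) 83} = \frac{\left(- \frac{1}{47}\right) \left(- \frac{i \sqrt{2}}{2}\right)}{99 \cdot 83} = \frac{\frac{1}{94} i \sqrt{2}}{8217} = \frac{i \sqrt{2}}{94} \cdot \frac{1}{8217} = \frac{i \sqrt{2}}{772398}$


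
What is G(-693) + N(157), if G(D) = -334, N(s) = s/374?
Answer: -124759/374 ≈ -333.58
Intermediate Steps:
N(s) = s/374 (N(s) = s*(1/374) = s/374)
G(-693) + N(157) = -334 + (1/374)*157 = -334 + 157/374 = -124759/374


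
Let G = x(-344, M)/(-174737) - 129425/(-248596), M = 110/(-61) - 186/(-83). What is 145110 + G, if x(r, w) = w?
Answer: 31914337923262454799/219931248172876 ≈ 1.4511e+5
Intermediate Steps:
M = 2216/5063 (M = 110*(-1/61) - 186*(-1/83) = -110/61 + 186/83 = 2216/5063 ≈ 0.43769)
G = 114500896418439/219931248172876 (G = (2216/5063)/(-174737) - 129425/(-248596) = (2216/5063)*(-1/174737) - 129425*(-1/248596) = -2216/884693431 + 129425/248596 = 114500896418439/219931248172876 ≈ 0.52062)
145110 + G = 145110 + 114500896418439/219931248172876 = 31914337923262454799/219931248172876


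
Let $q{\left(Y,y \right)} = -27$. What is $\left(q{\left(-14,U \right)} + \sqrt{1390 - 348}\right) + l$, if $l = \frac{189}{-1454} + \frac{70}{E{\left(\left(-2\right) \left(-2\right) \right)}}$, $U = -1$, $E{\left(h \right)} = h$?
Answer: $- \frac{7001}{727} + \sqrt{1042} \approx 22.65$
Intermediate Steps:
$l = \frac{12628}{727}$ ($l = \frac{189}{-1454} + \frac{70}{\left(-2\right) \left(-2\right)} = 189 \left(- \frac{1}{1454}\right) + \frac{70}{4} = - \frac{189}{1454} + 70 \cdot \frac{1}{4} = - \frac{189}{1454} + \frac{35}{2} = \frac{12628}{727} \approx 17.37$)
$\left(q{\left(-14,U \right)} + \sqrt{1390 - 348}\right) + l = \left(-27 + \sqrt{1390 - 348}\right) + \frac{12628}{727} = \left(-27 + \sqrt{1042}\right) + \frac{12628}{727} = - \frac{7001}{727} + \sqrt{1042}$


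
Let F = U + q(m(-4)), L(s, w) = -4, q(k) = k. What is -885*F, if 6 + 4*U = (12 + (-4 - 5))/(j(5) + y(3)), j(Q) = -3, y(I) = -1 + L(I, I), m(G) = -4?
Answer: 158415/32 ≈ 4950.5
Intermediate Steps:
y(I) = -5 (y(I) = -1 - 4 = -5)
U = -51/32 (U = -3/2 + ((12 + (-4 - 5))/(-3 - 5))/4 = -3/2 + ((12 - 9)/(-8))/4 = -3/2 + (3*(-⅛))/4 = -3/2 + (¼)*(-3/8) = -3/2 - 3/32 = -51/32 ≈ -1.5938)
F = -179/32 (F = -51/32 - 4 = -179/32 ≈ -5.5938)
-885*F = -885*(-179/32) = 158415/32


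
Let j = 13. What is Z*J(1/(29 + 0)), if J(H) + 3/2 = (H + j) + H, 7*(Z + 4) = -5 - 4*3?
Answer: -30195/406 ≈ -74.372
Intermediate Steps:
Z = -45/7 (Z = -4 + (-5 - 4*3)/7 = -4 + (-5 - 12)/7 = -4 + (1/7)*(-17) = -4 - 17/7 = -45/7 ≈ -6.4286)
J(H) = 23/2 + 2*H (J(H) = -3/2 + ((H + 13) + H) = -3/2 + ((13 + H) + H) = -3/2 + (13 + 2*H) = 23/2 + 2*H)
Z*J(1/(29 + 0)) = -45*(23/2 + 2/(29 + 0))/7 = -45*(23/2 + 2/29)/7 = -45/7*671/58 = -30195/406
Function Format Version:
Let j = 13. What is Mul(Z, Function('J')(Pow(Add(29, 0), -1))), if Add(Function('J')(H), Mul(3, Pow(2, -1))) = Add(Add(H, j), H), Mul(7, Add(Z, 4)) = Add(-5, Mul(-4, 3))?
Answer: Rational(-30195, 406) ≈ -74.372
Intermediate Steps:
Z = Rational(-45, 7) (Z = Add(-4, Mul(Rational(1, 7), Add(-5, Mul(-4, 3)))) = Add(-4, Mul(Rational(1, 7), Add(-5, -12))) = Add(-4, Mul(Rational(1, 7), -17)) = Add(-4, Rational(-17, 7)) = Rational(-45, 7) ≈ -6.4286)
Function('J')(H) = Add(Rational(23, 2), Mul(2, H)) (Function('J')(H) = Add(Rational(-3, 2), Add(Add(H, 13), H)) = Add(Rational(-3, 2), Add(Add(13, H), H)) = Add(Rational(-3, 2), Add(13, Mul(2, H))) = Add(Rational(23, 2), Mul(2, H)))
Mul(Z, Function('J')(Pow(Add(29, 0), -1))) = Mul(Rational(-45, 7), Add(Rational(23, 2), Mul(2, Pow(Add(29, 0), -1)))) = Mul(Rational(-45, 7), Add(Rational(23, 2), Mul(2, Pow(29, -1)))) = Mul(Rational(-45, 7), Add(Rational(23, 2), Mul(2, Rational(1, 29)))) = Mul(Rational(-45, 7), Add(Rational(23, 2), Rational(2, 29))) = Mul(Rational(-45, 7), Rational(671, 58)) = Rational(-30195, 406)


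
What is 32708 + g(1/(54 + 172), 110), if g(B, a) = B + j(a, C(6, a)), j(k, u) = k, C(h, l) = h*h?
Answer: 7416869/226 ≈ 32818.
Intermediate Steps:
C(h, l) = h²
g(B, a) = B + a
32708 + g(1/(54 + 172), 110) = 32708 + (1/(54 + 172) + 110) = 32708 + (1/226 + 110) = 32708 + 24861/226 = 7416869/226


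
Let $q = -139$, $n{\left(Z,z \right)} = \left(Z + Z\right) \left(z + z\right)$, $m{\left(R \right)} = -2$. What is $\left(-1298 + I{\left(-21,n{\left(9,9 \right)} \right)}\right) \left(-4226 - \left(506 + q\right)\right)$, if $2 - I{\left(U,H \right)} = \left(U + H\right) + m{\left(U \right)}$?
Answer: $7335021$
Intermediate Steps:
$n{\left(Z,z \right)} = 4 Z z$ ($n{\left(Z,z \right)} = 2 Z 2 z = 4 Z z$)
$I{\left(U,H \right)} = 4 - H - U$ ($I{\left(U,H \right)} = 2 - \left(\left(U + H\right) - 2\right) = 2 - \left(\left(H + U\right) - 2\right) = 2 - \left(-2 + H + U\right) = 4 - H - U$)
$\left(-1298 + I{\left(-21,n{\left(9,9 \right)} \right)}\right) \left(-4226 - \left(506 + q\right)\right) = \left(-1298 - \left(-25 + 4 \cdot 9 \cdot 9\right)\right) \left(-4226 - 367\right) = \left(-1298 + \left(4 - 324 + 21\right)\right) \left(-4226 + \left(-506 + 139\right)\right) = \left(-1298 + \left(4 - 324 + 21\right)\right) \left(-4226 - 367\right) = \left(-1298 - 299\right) \left(-4593\right) = \left(-1597\right) \left(-4593\right) = 7335021$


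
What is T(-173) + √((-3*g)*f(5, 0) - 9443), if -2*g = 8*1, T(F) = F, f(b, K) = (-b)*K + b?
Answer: -173 + I*√9383 ≈ -173.0 + 96.866*I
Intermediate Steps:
f(b, K) = b - K*b (f(b, K) = -K*b + b = b - K*b)
g = -4 ≈ -4.0000
T(-173) + √((-3*g)*f(5, 0) - 9443) = -173 + √((-3*(-4))*(5*(1 - 1*0)) - 9443) = -173 + √(12*(5*(1 + 0)) - 9443) = -173 + √(12*(5*1) - 9443) = -173 + √(12*5 - 9443) = -173 + √(60 - 9443) = -173 + √(-9383) = -173 + I*√9383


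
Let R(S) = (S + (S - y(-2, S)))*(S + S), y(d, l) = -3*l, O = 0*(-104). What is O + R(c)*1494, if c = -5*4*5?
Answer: 149400000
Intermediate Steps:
O = 0
c = -100 (c = -20*5 = -100)
R(S) = 10*S² (R(S) = (S + (S - (-3)*S))*(S + S) = (S + (S + 3*S))*(2*S) = (S + 4*S)*(2*S) = (5*S)*(2*S) = 10*S²)
O + R(c)*1494 = 0 + (10*(-100)²)*1494 = 0 + (10*10000)*1494 = 0 + 100000*1494 = 0 + 149400000 = 149400000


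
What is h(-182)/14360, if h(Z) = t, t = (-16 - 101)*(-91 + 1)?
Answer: 1053/1436 ≈ 0.73329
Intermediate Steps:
t = 10530 (t = -117*(-90) = 10530)
h(Z) = 10530
h(-182)/14360 = 10530/14360 = 10530*(1/14360) = 1053/1436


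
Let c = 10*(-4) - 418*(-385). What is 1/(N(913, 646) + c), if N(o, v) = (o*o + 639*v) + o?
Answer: 1/1408166 ≈ 7.1014e-7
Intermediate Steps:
N(o, v) = o + o**2 + 639*v (N(o, v) = (o**2 + 639*v) + o = o + o**2 + 639*v)
c = 160890 (c = -40 + 160930 = 160890)
1/(N(913, 646) + c) = 1/((913 + 913**2 + 639*646) + 160890) = 1/((913 + 833569 + 412794) + 160890) = 1/(1247276 + 160890) = 1/1408166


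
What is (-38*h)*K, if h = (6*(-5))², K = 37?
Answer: -1265400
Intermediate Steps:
h = 900 (h = (-30)² = 900)
(-38*h)*K = -38*900*37 = -34200*37 = -1265400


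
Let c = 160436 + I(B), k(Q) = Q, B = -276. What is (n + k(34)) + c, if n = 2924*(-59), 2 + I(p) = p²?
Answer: 64128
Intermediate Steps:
I(p) = -2 + p²
n = -172516
c = 236610 (c = 160436 + (-2 + (-276)²) = 160436 + (-2 + 76176) = 160436 + 76174 = 236610)
(n + k(34)) + c = (-172516 + 34) + 236610 = -172482 + 236610 = 64128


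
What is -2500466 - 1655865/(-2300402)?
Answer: -5752075331467/2300402 ≈ -2.5005e+6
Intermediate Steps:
-2500466 - 1655865/(-2300402) = -2500466 - 1655865*(-1/2300402) = -2500466 + 1655865/2300402 = -5752075331467/2300402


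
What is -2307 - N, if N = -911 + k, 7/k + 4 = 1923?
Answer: -2678931/1919 ≈ -1396.0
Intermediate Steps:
k = 7/1919 (k = 7/(-4 + 1923) = 7/1919 ≈ 0.0036477)
N = -1748202/1919 (N = -911 + 7/1919 = -1748202/1919 ≈ -911.00)
-2307 - N = -2307 - 1*(-1748202/1919) = -2307 + 1748202/1919 = -2678931/1919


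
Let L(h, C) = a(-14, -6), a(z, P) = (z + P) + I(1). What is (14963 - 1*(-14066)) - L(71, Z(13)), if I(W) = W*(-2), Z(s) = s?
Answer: 29051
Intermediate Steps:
I(W) = -2*W
a(z, P) = -2 + P + z (a(z, P) = (z + P) - 2*1 = (P + z) - 2 = -2 + P + z)
L(h, C) = -22 (L(h, C) = -2 - 6 - 14 = -22)
(14963 - 1*(-14066)) - L(71, Z(13)) = (14963 - 1*(-14066)) - 1*(-22) = (14963 + 14066) + 22 = 29029 + 22 = 29051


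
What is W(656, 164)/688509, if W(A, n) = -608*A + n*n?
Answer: -41328/76501 ≈ -0.54023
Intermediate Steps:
W(A, n) = n**2 - 608*A (W(A, n) = -608*A + n**2 = n**2 - 608*A)
W(656, 164)/688509 = (164**2 - 608*656)/688509 = (26896 - 398848)*(1/688509) = -371952*1/688509 = -41328/76501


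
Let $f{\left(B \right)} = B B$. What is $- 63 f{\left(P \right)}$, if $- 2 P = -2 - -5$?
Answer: $- \frac{567}{4} \approx -141.75$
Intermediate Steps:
$P = - \frac{3}{2}$ ($P = - \frac{-2 - -5}{2} = - \frac{-2 + 5}{2} = \left(- \frac{1}{2}\right) 3 = - \frac{3}{2} \approx -1.5$)
$f{\left(B \right)} = B^{2}$
$- 63 f{\left(P \right)} = - 63 \left(- \frac{3}{2}\right)^{2} = \left(-63\right) \frac{9}{4} = - \frac{567}{4}$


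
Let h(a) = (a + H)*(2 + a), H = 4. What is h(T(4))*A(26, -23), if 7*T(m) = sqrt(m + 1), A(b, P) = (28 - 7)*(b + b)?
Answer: 61932/7 + 936*sqrt(5) ≈ 10940.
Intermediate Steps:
A(b, P) = 42*b (A(b, P) = 21*(2*b) = 42*b)
T(m) = sqrt(1 + m)/7 (T(m) = sqrt(m + 1)/7 = sqrt(1 + m)/7)
h(a) = (2 + a)*(4 + a) (h(a) = (a + 4)*(2 + a) = (4 + a)*(2 + a) = (2 + a)*(4 + a))
h(T(4))*A(26, -23) = (8 + (sqrt(1 + 4)/7)**2 + 6*(sqrt(1 + 4)/7))*(42*26) = (8 + (sqrt(5)/7)**2 + 6*(sqrt(5)/7))*1092 = (8 + 5/49 + 6*sqrt(5)/7)*1092 = (397/49 + 6*sqrt(5)/7)*1092 = 61932/7 + 936*sqrt(5)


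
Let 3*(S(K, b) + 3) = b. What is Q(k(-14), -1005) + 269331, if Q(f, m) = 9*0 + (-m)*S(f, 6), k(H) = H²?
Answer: 268326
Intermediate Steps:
S(K, b) = -3 + b/3
Q(f, m) = m (Q(f, m) = 9*0 + (-m)*(-3 + (⅓)*6) = 0 + (-m)*(-3 + 2) = 0 - m*(-1) = 0 + m = m)
Q(k(-14), -1005) + 269331 = -1005 + 269331 = 268326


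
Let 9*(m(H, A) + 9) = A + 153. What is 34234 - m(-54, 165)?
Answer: 102623/3 ≈ 34208.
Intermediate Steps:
m(H, A) = 8 + A/9 (m(H, A) = -9 + (A + 153)/9 = -9 + (153 + A)/9 = -9 + (17 + A/9) = 8 + A/9)
34234 - m(-54, 165) = 34234 - (8 + (⅑)*165) = 34234 - (8 + 55/3) = 34234 - 1*79/3 = 34234 - 79/3 = 102623/3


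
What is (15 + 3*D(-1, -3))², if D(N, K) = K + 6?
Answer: 576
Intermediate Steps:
D(N, K) = 6 + K
(15 + 3*D(-1, -3))² = (15 + 3*(6 - 3))² = (15 + 3*3)² = (15 + 9)² = 24² = 576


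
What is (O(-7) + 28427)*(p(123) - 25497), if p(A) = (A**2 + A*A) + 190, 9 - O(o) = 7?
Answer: 140751979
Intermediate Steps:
O(o) = 2 (O(o) = 9 - 1*7 = 9 - 7 = 2)
p(A) = 190 + 2*A**2 (p(A) = (A**2 + A**2) + 190 = 2*A**2 + 190 = 190 + 2*A**2)
(O(-7) + 28427)*(p(123) - 25497) = (2 + 28427)*((190 + 2*123**2) - 25497) = 28429*((190 + 2*15129) - 25497) = 28429*((190 + 30258) - 25497) = 28429*(30448 - 25497) = 28429*4951 = 140751979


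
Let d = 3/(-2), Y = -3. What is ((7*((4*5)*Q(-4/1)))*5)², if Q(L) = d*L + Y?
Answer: 4410000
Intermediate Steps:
d = -3/2 (d = 3*(-½) = -3/2 ≈ -1.5000)
Q(L) = -3 - 3*L/2 (Q(L) = -3*L/2 - 3 = -3 - 3*L/2)
((7*((4*5)*Q(-4/1)))*5)² = ((7*((4*5)*(-3 - (-6)/1)))*5)² = ((7*(20*(-3 - (-6))))*5)² = ((7*(20*(-3 - 3/2*(-4))))*5)² = ((7*(20*(-3 + 6)))*5)² = ((7*(20*3))*5)² = ((7*60)*5)² = (420*5)² = 2100² = 4410000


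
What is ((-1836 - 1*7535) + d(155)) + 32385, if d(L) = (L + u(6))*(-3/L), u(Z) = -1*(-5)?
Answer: 713338/31 ≈ 23011.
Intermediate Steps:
u(Z) = 5
d(L) = -3*(5 + L)/L (d(L) = (L + 5)*(-3/L) = (5 + L)*(-3/L) = -3*(5 + L)/L)
((-1836 - 1*7535) + d(155)) + 32385 = ((-1836 - 1*7535) + (-3 - 15/155)) + 32385 = ((-1836 - 7535) + (-3 - 15*1/155)) + 32385 = (-9371 + (-3 - 3/31)) + 32385 = (-9371 - 96/31) + 32385 = -290597/31 + 32385 = 713338/31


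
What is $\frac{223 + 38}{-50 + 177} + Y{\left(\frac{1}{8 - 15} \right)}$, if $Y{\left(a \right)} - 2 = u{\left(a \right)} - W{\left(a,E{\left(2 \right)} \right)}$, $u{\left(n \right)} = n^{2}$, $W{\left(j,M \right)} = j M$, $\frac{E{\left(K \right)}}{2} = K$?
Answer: $\frac{28918}{6223} \approx 4.647$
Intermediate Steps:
$E{\left(K \right)} = 2 K$
$W{\left(j,M \right)} = M j$
$Y{\left(a \right)} = 2 + a^{2} - 4 a$ ($Y{\left(a \right)} = 2 + \left(a^{2} - 2 \cdot 2 a\right) = 2 + \left(a^{2} - 4 a\right) = 2 + a^{2} - 4 a$)
$\frac{223 + 38}{-50 + 177} + Y{\left(\frac{1}{8 - 15} \right)} = \frac{223 + 38}{-50 + 177} + \left(2 + \left(\frac{1}{8 - 15}\right)^{2} - \frac{4}{8 - 15}\right) = \frac{261}{127} + \left(2 + \left(\frac{1}{-7}\right)^{2} - \frac{4}{-7}\right) = 261 \cdot \frac{1}{127} + \left(2 + \left(- \frac{1}{7}\right)^{2} - - \frac{4}{7}\right) = \frac{261}{127} + \left(2 + \frac{1}{49} + \frac{4}{7}\right) = \frac{261}{127} + \frac{127}{49} = \frac{28918}{6223}$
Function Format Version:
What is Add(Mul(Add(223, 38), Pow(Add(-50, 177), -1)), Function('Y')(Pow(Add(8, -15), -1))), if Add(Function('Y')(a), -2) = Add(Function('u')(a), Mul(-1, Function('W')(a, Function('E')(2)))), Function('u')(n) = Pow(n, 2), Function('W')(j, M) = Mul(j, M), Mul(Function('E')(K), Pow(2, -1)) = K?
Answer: Rational(28918, 6223) ≈ 4.6470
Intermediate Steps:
Function('E')(K) = Mul(2, K)
Function('W')(j, M) = Mul(M, j)
Function('Y')(a) = Add(2, Pow(a, 2), Mul(-4, a)) (Function('Y')(a) = Add(2, Add(Pow(a, 2), Mul(-1, Mul(Mul(2, 2), a)))) = Add(2, Add(Pow(a, 2), Mul(-1, Mul(4, a)))) = Add(2, Add(Pow(a, 2), Mul(-4, a))) = Add(2, Pow(a, 2), Mul(-4, a)))
Add(Mul(Add(223, 38), Pow(Add(-50, 177), -1)), Function('Y')(Pow(Add(8, -15), -1))) = Add(Mul(Add(223, 38), Pow(Add(-50, 177), -1)), Add(2, Pow(Pow(Add(8, -15), -1), 2), Mul(-4, Pow(Add(8, -15), -1)))) = Add(Mul(261, Pow(127, -1)), Add(2, Pow(Pow(-7, -1), 2), Mul(-4, Pow(-7, -1)))) = Add(Mul(261, Rational(1, 127)), Add(2, Pow(Rational(-1, 7), 2), Mul(-4, Rational(-1, 7)))) = Add(Rational(261, 127), Add(2, Rational(1, 49), Rational(4, 7))) = Add(Rational(261, 127), Rational(127, 49)) = Rational(28918, 6223)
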